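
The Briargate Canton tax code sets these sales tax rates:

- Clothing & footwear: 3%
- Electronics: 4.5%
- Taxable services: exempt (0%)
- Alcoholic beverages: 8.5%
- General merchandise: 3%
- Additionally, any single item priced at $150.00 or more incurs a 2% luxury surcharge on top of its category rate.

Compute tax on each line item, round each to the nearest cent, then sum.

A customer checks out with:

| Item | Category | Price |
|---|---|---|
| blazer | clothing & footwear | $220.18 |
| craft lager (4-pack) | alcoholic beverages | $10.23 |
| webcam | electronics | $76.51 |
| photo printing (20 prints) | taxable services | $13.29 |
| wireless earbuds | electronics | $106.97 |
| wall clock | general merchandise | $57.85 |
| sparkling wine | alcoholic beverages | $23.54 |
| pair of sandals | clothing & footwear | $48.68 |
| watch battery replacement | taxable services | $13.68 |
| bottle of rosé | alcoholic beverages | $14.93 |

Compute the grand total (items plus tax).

Blazer $220.18: clothing & footwear → 3% + 2% surcharge = 5% → $11.01
Craft lager (4-pack) $10.23: alcoholic beverages → 8.5% → $0.87
Webcam $76.51: electronics → 4.5% → $3.44
Photo printing (20 prints) $13.29: taxable services → 0% → $0.00
Wireless earbuds $106.97: electronics → 4.5% → $4.81
Wall clock $57.85: general merchandise → 3% → $1.74
Sparkling wine $23.54: alcoholic beverages → 8.5% → $2.00
Pair of sandals $48.68: clothing & footwear → 3% → $1.46
Watch battery replacement $13.68: taxable services → 0% → $0.00
Bottle of rosé $14.93: alcoholic beverages → 8.5% → $1.27
Subtotal = $585.86; tax = $26.60; total due = $612.46

$612.46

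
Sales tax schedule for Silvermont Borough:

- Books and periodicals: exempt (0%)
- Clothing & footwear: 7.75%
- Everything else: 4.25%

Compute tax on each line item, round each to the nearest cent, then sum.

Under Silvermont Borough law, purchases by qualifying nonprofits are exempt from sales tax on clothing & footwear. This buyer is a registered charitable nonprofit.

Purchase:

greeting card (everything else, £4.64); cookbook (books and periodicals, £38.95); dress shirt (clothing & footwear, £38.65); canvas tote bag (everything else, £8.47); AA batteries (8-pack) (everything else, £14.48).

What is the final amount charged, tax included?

Greeting card £4.64: everything else → 4.25% → £0.20
Cookbook £38.95: books and periodicals → 0% → £0.00
Dress shirt £38.65: clothing & footwear, buyer-exempt → 0% → £0.00
Canvas tote bag £8.47: everything else → 4.25% → £0.36
AA batteries (8-pack) £14.48: everything else → 4.25% → £0.62
Subtotal = £105.19; tax = £1.18; total due = £106.37

£106.37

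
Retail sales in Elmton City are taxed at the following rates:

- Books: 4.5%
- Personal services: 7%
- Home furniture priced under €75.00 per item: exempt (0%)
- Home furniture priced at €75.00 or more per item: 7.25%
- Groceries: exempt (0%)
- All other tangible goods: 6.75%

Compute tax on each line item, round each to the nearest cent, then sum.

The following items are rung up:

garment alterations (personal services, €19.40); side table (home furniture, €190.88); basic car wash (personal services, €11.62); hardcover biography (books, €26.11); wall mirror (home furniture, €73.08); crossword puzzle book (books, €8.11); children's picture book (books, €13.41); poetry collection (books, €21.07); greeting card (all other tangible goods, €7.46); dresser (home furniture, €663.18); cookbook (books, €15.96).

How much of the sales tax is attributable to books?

€3.80

Hardcover biography €26.11: books → 4.5% → €1.17
Crossword puzzle book €8.11: books → 4.5% → €0.36
Children's picture book €13.41: books → 4.5% → €0.60
Poetry collection €21.07: books → 4.5% → €0.95
Cookbook €15.96: books → 4.5% → €0.72
Tax on books = €1.17 + €0.36 + €0.60 + €0.95 + €0.72 = €3.80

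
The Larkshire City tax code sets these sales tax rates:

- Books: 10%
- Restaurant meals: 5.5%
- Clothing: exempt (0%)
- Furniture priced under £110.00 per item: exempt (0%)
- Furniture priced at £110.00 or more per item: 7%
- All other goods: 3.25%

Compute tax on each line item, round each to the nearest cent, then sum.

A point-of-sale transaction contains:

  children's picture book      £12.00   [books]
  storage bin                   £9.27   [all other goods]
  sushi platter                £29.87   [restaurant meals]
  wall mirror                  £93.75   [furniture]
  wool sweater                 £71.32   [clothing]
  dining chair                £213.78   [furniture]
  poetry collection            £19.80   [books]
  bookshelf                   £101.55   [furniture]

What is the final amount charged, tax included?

£571.42

Children's picture book £12.00: books → 10% → £1.20
Storage bin £9.27: all other goods → 3.25% → £0.30
Sushi platter £29.87: restaurant meals → 5.5% → £1.64
Wall mirror £93.75: furniture, under £110.00 → 0% → £0.00
Wool sweater £71.32: clothing → 0% → £0.00
Dining chair £213.78: furniture, £110.00 or more → 7% → £14.96
Poetry collection £19.80: books → 10% → £1.98
Bookshelf £101.55: furniture, under £110.00 → 0% → £0.00
Subtotal = £551.34; tax = £20.08; total due = £571.42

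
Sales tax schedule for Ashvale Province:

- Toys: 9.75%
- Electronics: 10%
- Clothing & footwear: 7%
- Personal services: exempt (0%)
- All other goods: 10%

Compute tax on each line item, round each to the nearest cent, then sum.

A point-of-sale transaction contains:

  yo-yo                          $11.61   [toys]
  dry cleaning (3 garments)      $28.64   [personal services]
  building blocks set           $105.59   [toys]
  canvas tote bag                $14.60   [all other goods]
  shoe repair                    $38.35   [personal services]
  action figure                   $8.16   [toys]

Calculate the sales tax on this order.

Yo-yo $11.61: toys → 9.75% → $1.13
Dry cleaning (3 garments) $28.64: personal services → 0% → $0.00
Building blocks set $105.59: toys → 9.75% → $10.30
Canvas tote bag $14.60: all other goods → 10% → $1.46
Shoe repair $38.35: personal services → 0% → $0.00
Action figure $8.16: toys → 9.75% → $0.80
Total tax = $1.13 + $10.30 + $1.46 + $0.80 = $13.69

$13.69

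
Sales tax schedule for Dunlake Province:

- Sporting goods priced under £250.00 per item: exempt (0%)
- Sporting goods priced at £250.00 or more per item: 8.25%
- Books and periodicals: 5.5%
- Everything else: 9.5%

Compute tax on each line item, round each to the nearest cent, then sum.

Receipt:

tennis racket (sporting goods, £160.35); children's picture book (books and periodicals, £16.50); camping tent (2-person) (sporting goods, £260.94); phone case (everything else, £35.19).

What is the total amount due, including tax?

Tennis racket £160.35: sporting goods, under £250.00 → 0% → £0.00
Children's picture book £16.50: books and periodicals → 5.5% → £0.91
Camping tent (2-person) £260.94: sporting goods, £250.00 or more → 8.25% → £21.53
Phone case £35.19: everything else → 9.5% → £3.34
Subtotal = £472.98; tax = £25.78; total due = £498.76

£498.76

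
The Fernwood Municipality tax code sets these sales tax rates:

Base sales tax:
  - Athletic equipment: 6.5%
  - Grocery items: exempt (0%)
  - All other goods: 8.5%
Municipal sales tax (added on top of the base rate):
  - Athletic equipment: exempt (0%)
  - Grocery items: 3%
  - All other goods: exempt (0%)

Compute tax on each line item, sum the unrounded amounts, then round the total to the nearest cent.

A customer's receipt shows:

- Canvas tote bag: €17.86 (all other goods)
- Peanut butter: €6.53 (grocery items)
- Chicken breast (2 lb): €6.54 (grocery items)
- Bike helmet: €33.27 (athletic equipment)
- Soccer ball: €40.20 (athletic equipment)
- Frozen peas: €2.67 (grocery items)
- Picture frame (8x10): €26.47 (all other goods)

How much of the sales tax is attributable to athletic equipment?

Bike helmet €33.27: athletic equipment → 6.5% + 0% municipal = 6.5% → €2.16255
Soccer ball €40.20: athletic equipment → 6.5% + 0% municipal = 6.5% → €2.613
Tax on athletic equipment: unrounded sum = €4.77555 → €4.78

€4.78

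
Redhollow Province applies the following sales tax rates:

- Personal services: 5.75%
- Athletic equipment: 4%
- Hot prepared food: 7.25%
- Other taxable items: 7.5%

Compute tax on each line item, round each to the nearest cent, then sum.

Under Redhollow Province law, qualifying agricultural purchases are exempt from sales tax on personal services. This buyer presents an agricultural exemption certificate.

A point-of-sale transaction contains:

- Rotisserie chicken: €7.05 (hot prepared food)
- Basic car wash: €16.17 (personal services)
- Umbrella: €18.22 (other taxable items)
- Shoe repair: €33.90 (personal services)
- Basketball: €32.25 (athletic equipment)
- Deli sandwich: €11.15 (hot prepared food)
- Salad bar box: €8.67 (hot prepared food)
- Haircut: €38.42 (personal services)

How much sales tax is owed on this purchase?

€4.61

Rotisserie chicken €7.05: hot prepared food → 7.25% → €0.51
Basic car wash €16.17: personal services, buyer-exempt → 0% → €0.00
Umbrella €18.22: other taxable items → 7.5% → €1.37
Shoe repair €33.90: personal services, buyer-exempt → 0% → €0.00
Basketball €32.25: athletic equipment → 4% → €1.29
Deli sandwich €11.15: hot prepared food → 7.25% → €0.81
Salad bar box €8.67: hot prepared food → 7.25% → €0.63
Haircut €38.42: personal services, buyer-exempt → 0% → €0.00
Total tax = €0.51 + €1.37 + €1.29 + €0.81 + €0.63 = €4.61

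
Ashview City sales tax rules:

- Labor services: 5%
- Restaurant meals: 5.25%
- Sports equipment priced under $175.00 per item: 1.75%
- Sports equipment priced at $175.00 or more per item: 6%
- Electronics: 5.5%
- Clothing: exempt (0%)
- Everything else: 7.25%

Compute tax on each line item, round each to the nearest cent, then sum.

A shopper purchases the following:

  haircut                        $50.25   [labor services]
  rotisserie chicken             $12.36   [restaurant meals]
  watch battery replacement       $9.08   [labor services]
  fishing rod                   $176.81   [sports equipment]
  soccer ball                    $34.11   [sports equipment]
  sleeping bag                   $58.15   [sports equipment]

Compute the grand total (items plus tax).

$356.60

Haircut $50.25: labor services → 5% → $2.51
Rotisserie chicken $12.36: restaurant meals → 5.25% → $0.65
Watch battery replacement $9.08: labor services → 5% → $0.45
Fishing rod $176.81: sports equipment, $175.00 or more → 6% → $10.61
Soccer ball $34.11: sports equipment, under $175.00 → 1.75% → $0.60
Sleeping bag $58.15: sports equipment, under $175.00 → 1.75% → $1.02
Subtotal = $340.76; tax = $15.84; total due = $356.60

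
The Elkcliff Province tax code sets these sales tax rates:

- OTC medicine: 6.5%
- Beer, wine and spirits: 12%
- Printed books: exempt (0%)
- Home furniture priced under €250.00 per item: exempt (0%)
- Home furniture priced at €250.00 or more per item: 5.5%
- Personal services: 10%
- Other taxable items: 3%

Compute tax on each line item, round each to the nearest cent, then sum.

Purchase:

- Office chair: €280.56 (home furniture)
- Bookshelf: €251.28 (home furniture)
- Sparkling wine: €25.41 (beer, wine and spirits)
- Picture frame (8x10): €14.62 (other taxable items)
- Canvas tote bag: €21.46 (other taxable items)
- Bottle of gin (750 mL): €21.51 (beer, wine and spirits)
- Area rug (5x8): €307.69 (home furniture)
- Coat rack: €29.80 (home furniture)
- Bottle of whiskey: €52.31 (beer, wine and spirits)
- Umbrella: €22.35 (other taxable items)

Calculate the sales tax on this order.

€59.83

Office chair €280.56: home furniture, €250.00 or more → 5.5% → €15.43
Bookshelf €251.28: home furniture, €250.00 or more → 5.5% → €13.82
Sparkling wine €25.41: beer, wine and spirits → 12% → €3.05
Picture frame (8x10) €14.62: other taxable items → 3% → €0.44
Canvas tote bag €21.46: other taxable items → 3% → €0.64
Bottle of gin (750 mL) €21.51: beer, wine and spirits → 12% → €2.58
Area rug (5x8) €307.69: home furniture, €250.00 or more → 5.5% → €16.92
Coat rack €29.80: home furniture, under €250.00 → 0% → €0.00
Bottle of whiskey €52.31: beer, wine and spirits → 12% → €6.28
Umbrella €22.35: other taxable items → 3% → €0.67
Total tax = €15.43 + €13.82 + €3.05 + €0.44 + €0.64 + €2.58 + €16.92 + €6.28 + €0.67 = €59.83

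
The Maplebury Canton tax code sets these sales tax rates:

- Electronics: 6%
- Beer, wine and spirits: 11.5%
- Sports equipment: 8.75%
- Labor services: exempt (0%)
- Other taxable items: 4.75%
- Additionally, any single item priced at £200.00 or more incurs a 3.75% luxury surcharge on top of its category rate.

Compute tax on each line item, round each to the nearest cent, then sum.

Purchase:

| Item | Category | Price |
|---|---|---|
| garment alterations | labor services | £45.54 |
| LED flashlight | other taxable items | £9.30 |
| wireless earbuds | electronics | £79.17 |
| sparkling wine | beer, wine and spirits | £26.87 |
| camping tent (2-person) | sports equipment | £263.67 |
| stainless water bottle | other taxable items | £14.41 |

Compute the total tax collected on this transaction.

£41.92

Garment alterations £45.54: labor services → 0% → £0.00
LED flashlight £9.30: other taxable items → 4.75% → £0.44
Wireless earbuds £79.17: electronics → 6% → £4.75
Sparkling wine £26.87: beer, wine and spirits → 11.5% → £3.09
Camping tent (2-person) £263.67: sports equipment → 8.75% + 3.75% surcharge = 12.5% → £32.96
Stainless water bottle £14.41: other taxable items → 4.75% → £0.68
Total tax = £0.44 + £4.75 + £3.09 + £32.96 + £0.68 = £41.92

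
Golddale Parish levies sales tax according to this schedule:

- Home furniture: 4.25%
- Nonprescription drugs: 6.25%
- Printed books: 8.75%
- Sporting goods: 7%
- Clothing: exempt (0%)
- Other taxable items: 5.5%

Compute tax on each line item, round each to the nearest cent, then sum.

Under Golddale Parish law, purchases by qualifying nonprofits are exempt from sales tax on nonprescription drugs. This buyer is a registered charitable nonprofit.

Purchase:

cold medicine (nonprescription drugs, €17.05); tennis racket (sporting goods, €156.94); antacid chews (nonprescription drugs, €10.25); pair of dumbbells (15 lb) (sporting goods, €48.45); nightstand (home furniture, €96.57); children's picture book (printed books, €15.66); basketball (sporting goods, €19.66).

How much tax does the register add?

Cold medicine €17.05: nonprescription drugs, buyer-exempt → 0% → €0.00
Tennis racket €156.94: sporting goods → 7% → €10.99
Antacid chews €10.25: nonprescription drugs, buyer-exempt → 0% → €0.00
Pair of dumbbells (15 lb) €48.45: sporting goods → 7% → €3.39
Nightstand €96.57: home furniture → 4.25% → €4.10
Children's picture book €15.66: printed books → 8.75% → €1.37
Basketball €19.66: sporting goods → 7% → €1.38
Total tax = €10.99 + €3.39 + €4.10 + €1.37 + €1.38 = €21.23

€21.23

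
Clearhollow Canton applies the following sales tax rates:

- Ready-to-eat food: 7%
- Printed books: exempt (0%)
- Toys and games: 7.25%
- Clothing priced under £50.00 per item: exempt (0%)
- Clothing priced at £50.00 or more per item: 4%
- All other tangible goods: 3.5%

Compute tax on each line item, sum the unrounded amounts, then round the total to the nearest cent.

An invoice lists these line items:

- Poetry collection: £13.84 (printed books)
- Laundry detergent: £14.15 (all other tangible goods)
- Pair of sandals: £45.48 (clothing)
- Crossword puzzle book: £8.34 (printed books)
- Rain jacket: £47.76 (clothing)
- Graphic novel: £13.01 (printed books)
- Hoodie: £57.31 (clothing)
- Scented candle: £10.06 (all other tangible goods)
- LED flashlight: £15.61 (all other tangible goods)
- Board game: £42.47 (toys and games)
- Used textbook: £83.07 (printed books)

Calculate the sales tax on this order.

Poetry collection £13.84: printed books → 0% → £0.00
Laundry detergent £14.15: all other tangible goods → 3.5% → £0.49525
Pair of sandals £45.48: clothing, under £50.00 → 0% → £0.00
Crossword puzzle book £8.34: printed books → 0% → £0.00
Rain jacket £47.76: clothing, under £50.00 → 0% → £0.00
Graphic novel £13.01: printed books → 0% → £0.00
Hoodie £57.31: clothing, £50.00 or more → 4% → £2.2924
Scented candle £10.06: all other tangible goods → 3.5% → £0.3521
LED flashlight £15.61: all other tangible goods → 3.5% → £0.54635
Board game £42.47: toys and games → 7.25% → £3.079075
Used textbook £83.07: printed books → 0% → £0.00
Unrounded tax sum = £6.765175 → £6.77

£6.77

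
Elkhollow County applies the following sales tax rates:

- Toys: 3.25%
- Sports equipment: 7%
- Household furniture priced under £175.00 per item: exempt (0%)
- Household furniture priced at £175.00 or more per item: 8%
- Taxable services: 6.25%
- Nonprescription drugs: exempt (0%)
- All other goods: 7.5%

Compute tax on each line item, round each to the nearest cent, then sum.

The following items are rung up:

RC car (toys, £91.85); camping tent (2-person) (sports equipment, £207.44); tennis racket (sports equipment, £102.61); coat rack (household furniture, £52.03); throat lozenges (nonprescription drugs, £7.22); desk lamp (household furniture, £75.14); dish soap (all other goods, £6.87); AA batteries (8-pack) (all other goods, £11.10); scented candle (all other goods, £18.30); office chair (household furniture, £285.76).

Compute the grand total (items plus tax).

£908.59

RC car £91.85: toys → 3.25% → £2.99
Camping tent (2-person) £207.44: sports equipment → 7% → £14.52
Tennis racket £102.61: sports equipment → 7% → £7.18
Coat rack £52.03: household furniture, under £175.00 → 0% → £0.00
Throat lozenges £7.22: nonprescription drugs → 0% → £0.00
Desk lamp £75.14: household furniture, under £175.00 → 0% → £0.00
Dish soap £6.87: all other goods → 7.5% → £0.52
AA batteries (8-pack) £11.10: all other goods → 7.5% → £0.83
Scented candle £18.30: all other goods → 7.5% → £1.37
Office chair £285.76: household furniture, £175.00 or more → 8% → £22.86
Subtotal = £858.32; tax = £50.27; total due = £908.59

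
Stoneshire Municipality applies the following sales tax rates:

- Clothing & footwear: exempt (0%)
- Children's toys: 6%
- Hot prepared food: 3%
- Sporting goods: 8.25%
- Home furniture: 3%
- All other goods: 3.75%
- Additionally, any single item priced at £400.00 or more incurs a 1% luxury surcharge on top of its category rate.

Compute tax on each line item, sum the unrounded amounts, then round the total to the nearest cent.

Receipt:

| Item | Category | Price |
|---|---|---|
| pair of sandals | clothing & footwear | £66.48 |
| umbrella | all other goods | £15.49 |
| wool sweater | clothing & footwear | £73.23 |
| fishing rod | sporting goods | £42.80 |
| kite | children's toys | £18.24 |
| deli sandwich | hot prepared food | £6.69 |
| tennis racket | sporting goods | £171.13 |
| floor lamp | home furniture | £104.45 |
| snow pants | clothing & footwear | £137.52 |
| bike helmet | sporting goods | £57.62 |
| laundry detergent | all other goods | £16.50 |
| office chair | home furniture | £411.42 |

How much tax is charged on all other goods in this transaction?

Umbrella £15.49: all other goods → 3.75% → £0.580875
Laundry detergent £16.50: all other goods → 3.75% → £0.61875
Tax on all other goods: unrounded sum = £1.199625 → £1.20

£1.20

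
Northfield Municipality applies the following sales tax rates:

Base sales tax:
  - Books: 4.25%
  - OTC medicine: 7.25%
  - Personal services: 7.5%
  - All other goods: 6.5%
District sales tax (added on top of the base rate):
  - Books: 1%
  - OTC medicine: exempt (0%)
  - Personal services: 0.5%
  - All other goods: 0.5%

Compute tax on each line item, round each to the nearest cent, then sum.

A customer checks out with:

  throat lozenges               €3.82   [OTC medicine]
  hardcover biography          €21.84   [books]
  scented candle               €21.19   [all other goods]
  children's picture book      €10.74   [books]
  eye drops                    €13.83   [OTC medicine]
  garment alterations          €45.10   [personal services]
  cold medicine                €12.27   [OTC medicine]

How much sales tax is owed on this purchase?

Throat lozenges €3.82: OTC medicine → 7.25% + 0% district = 7.25% → €0.28
Hardcover biography €21.84: books → 4.25% + 1% district = 5.25% → €1.15
Scented candle €21.19: all other goods → 6.5% + 0.5% district = 7% → €1.48
Children's picture book €10.74: books → 4.25% + 1% district = 5.25% → €0.56
Eye drops €13.83: OTC medicine → 7.25% + 0% district = 7.25% → €1.00
Garment alterations €45.10: personal services → 7.5% + 0.5% district = 8% → €3.61
Cold medicine €12.27: OTC medicine → 7.25% + 0% district = 7.25% → €0.89
Total tax = €0.28 + €1.15 + €1.48 + €0.56 + €1.00 + €3.61 + €0.89 = €8.97

€8.97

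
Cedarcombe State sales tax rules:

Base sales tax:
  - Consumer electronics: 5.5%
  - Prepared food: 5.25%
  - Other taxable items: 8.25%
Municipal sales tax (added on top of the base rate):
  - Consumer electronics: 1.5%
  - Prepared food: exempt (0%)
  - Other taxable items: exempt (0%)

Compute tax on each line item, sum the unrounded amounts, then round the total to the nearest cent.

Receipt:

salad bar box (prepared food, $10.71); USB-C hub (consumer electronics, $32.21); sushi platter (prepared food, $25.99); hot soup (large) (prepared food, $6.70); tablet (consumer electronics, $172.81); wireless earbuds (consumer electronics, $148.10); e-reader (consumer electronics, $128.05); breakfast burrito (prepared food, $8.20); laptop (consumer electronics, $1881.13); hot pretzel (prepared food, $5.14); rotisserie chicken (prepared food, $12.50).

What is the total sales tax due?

$169.00

Salad bar box $10.71: prepared food → 5.25% + 0% municipal = 5.25% → $0.562275
USB-C hub $32.21: consumer electronics → 5.5% + 1.5% municipal = 7% → $2.2547
Sushi platter $25.99: prepared food → 5.25% + 0% municipal = 5.25% → $1.364475
Hot soup (large) $6.70: prepared food → 5.25% + 0% municipal = 5.25% → $0.35175
Tablet $172.81: consumer electronics → 5.5% + 1.5% municipal = 7% → $12.0967
Wireless earbuds $148.10: consumer electronics → 5.5% + 1.5% municipal = 7% → $10.367
E-reader $128.05: consumer electronics → 5.5% + 1.5% municipal = 7% → $8.9635
Breakfast burrito $8.20: prepared food → 5.25% + 0% municipal = 5.25% → $0.4305
Laptop $1881.13: consumer electronics → 5.5% + 1.5% municipal = 7% → $131.6791
Hot pretzel $5.14: prepared food → 5.25% + 0% municipal = 5.25% → $0.26985
Rotisserie chicken $12.50: prepared food → 5.25% + 0% municipal = 5.25% → $0.65625
Unrounded tax sum = $168.9961 → $169.00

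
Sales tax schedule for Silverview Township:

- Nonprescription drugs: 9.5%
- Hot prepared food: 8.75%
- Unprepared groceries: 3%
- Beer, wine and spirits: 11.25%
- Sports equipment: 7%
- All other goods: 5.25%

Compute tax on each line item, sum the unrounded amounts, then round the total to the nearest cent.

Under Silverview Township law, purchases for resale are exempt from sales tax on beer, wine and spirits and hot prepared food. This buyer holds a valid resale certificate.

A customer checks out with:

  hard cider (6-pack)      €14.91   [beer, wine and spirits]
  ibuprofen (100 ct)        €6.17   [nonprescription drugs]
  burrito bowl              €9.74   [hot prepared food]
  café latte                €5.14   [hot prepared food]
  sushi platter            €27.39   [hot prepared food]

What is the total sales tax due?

Hard cider (6-pack) €14.91: beer, wine and spirits, buyer-exempt → 0% → €0.00
Ibuprofen (100 ct) €6.17: nonprescription drugs → 9.5% → €0.58615
Burrito bowl €9.74: hot prepared food, buyer-exempt → 0% → €0.00
Café latte €5.14: hot prepared food, buyer-exempt → 0% → €0.00
Sushi platter €27.39: hot prepared food, buyer-exempt → 0% → €0.00
Unrounded tax sum = €0.58615 → €0.59

€0.59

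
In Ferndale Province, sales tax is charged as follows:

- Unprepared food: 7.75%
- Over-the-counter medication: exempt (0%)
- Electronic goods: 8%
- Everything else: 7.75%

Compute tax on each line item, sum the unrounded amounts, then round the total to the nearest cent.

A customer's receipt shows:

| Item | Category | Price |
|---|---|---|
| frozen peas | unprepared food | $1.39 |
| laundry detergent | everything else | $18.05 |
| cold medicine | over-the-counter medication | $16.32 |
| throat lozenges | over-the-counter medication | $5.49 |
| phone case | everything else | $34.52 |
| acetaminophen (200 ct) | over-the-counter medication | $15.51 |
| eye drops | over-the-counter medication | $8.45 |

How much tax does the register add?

Frozen peas $1.39: unprepared food → 7.75% → $0.107725
Laundry detergent $18.05: everything else → 7.75% → $1.398875
Cold medicine $16.32: over-the-counter medication → 0% → $0.00
Throat lozenges $5.49: over-the-counter medication → 0% → $0.00
Phone case $34.52: everything else → 7.75% → $2.6753
Acetaminophen (200 ct) $15.51: over-the-counter medication → 0% → $0.00
Eye drops $8.45: over-the-counter medication → 0% → $0.00
Unrounded tax sum = $4.1819 → $4.18

$4.18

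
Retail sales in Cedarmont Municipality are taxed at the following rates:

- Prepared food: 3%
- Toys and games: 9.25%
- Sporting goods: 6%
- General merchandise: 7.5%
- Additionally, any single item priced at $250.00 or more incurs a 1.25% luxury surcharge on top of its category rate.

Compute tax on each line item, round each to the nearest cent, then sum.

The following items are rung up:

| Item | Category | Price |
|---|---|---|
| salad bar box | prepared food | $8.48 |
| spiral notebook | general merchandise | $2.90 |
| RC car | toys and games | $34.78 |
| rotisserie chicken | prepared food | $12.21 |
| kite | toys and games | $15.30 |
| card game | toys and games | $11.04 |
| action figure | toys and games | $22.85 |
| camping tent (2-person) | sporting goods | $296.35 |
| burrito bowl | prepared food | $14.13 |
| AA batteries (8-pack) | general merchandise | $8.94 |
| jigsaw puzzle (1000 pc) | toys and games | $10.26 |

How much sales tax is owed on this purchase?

$32.14

Salad bar box $8.48: prepared food → 3% → $0.25
Spiral notebook $2.90: general merchandise → 7.5% → $0.22
RC car $34.78: toys and games → 9.25% → $3.22
Rotisserie chicken $12.21: prepared food → 3% → $0.37
Kite $15.30: toys and games → 9.25% → $1.42
Card game $11.04: toys and games → 9.25% → $1.02
Action figure $22.85: toys and games → 9.25% → $2.11
Camping tent (2-person) $296.35: sporting goods → 6% + 1.25% surcharge = 7.25% → $21.49
Burrito bowl $14.13: prepared food → 3% → $0.42
AA batteries (8-pack) $8.94: general merchandise → 7.5% → $0.67
Jigsaw puzzle (1000 pc) $10.26: toys and games → 9.25% → $0.95
Total tax = $0.25 + $0.22 + $3.22 + $0.37 + $1.42 + $1.02 + $2.11 + $21.49 + $0.42 + $0.67 + $0.95 = $32.14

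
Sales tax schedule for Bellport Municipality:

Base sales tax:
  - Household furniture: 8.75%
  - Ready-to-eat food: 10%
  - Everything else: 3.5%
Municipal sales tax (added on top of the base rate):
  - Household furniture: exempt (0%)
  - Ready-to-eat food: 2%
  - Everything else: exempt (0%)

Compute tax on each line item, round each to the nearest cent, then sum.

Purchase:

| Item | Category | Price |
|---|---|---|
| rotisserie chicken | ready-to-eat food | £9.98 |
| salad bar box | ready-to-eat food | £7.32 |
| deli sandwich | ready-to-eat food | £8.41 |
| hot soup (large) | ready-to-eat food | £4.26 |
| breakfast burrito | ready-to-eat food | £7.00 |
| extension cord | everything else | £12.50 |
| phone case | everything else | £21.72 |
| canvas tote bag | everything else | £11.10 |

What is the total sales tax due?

Rotisserie chicken £9.98: ready-to-eat food → 10% + 2% municipal = 12% → £1.20
Salad bar box £7.32: ready-to-eat food → 10% + 2% municipal = 12% → £0.88
Deli sandwich £8.41: ready-to-eat food → 10% + 2% municipal = 12% → £1.01
Hot soup (large) £4.26: ready-to-eat food → 10% + 2% municipal = 12% → £0.51
Breakfast burrito £7.00: ready-to-eat food → 10% + 2% municipal = 12% → £0.84
Extension cord £12.50: everything else → 3.5% + 0% municipal = 3.5% → £0.44
Phone case £21.72: everything else → 3.5% + 0% municipal = 3.5% → £0.76
Canvas tote bag £11.10: everything else → 3.5% + 0% municipal = 3.5% → £0.39
Total tax = £1.20 + £0.88 + £1.01 + £0.51 + £0.84 + £0.44 + £0.76 + £0.39 = £6.03

£6.03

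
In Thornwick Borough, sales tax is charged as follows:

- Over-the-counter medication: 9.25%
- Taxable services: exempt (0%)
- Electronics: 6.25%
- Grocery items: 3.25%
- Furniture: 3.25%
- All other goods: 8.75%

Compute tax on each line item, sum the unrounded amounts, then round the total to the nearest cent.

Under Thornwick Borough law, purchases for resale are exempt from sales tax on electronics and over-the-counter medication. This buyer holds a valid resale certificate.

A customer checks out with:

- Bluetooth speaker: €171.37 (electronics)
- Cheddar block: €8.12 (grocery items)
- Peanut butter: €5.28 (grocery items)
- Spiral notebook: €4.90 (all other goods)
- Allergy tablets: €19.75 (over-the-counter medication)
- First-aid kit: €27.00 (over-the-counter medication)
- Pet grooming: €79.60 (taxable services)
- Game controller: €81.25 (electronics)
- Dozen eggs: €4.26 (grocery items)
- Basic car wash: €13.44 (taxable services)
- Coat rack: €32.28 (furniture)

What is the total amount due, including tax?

Bluetooth speaker €171.37: electronics, buyer-exempt → 0% → €0.00
Cheddar block €8.12: grocery items → 3.25% → €0.2639
Peanut butter €5.28: grocery items → 3.25% → €0.1716
Spiral notebook €4.90: all other goods → 8.75% → €0.42875
Allergy tablets €19.75: over-the-counter medication, buyer-exempt → 0% → €0.00
First-aid kit €27.00: over-the-counter medication, buyer-exempt → 0% → €0.00
Pet grooming €79.60: taxable services → 0% → €0.00
Game controller €81.25: electronics, buyer-exempt → 0% → €0.00
Dozen eggs €4.26: grocery items → 3.25% → €0.13845
Basic car wash €13.44: taxable services → 0% → €0.00
Coat rack €32.28: furniture → 3.25% → €1.0491
Subtotal = €447.25; unrounded tax = €2.0518 → €2.05; total due = €449.30

€449.30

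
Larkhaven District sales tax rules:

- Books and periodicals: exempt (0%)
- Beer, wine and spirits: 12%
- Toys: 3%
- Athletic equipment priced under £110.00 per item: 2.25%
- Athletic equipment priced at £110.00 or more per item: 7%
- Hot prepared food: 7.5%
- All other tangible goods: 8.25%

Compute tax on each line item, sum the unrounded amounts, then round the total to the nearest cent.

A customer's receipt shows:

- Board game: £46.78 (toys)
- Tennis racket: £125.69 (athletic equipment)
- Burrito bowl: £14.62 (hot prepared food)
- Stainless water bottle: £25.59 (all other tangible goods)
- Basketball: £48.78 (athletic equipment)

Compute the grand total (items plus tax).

£275.97

Board game £46.78: toys → 3% → £1.4034
Tennis racket £125.69: athletic equipment, £110.00 or more → 7% → £8.7983
Burrito bowl £14.62: hot prepared food → 7.5% → £1.0965
Stainless water bottle £25.59: all other tangible goods → 8.25% → £2.111175
Basketball £48.78: athletic equipment, under £110.00 → 2.25% → £1.09755
Subtotal = £261.46; unrounded tax = £14.506925 → £14.51; total due = £275.97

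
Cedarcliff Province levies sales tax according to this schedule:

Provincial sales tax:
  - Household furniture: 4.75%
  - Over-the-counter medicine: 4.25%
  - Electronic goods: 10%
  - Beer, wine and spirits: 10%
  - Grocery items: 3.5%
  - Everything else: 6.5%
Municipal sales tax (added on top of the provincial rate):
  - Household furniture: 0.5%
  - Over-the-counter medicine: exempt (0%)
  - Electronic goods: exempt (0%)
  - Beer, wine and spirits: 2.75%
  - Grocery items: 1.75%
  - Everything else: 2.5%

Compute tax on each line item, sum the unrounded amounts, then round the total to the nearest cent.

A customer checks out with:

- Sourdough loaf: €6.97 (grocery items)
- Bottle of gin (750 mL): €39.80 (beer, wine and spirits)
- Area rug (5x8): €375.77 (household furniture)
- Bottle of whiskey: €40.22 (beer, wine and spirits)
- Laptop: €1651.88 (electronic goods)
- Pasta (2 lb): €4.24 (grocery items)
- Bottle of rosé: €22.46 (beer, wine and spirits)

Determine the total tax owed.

€198.57

Sourdough loaf €6.97: grocery items → 3.5% + 1.75% municipal = 5.25% → €0.365925
Bottle of gin (750 mL) €39.80: beer, wine and spirits → 10% + 2.75% municipal = 12.75% → €5.0745
Area rug (5x8) €375.77: household furniture → 4.75% + 0.5% municipal = 5.25% → €19.727925
Bottle of whiskey €40.22: beer, wine and spirits → 10% + 2.75% municipal = 12.75% → €5.12805
Laptop €1651.88: electronic goods → 10% + 0% municipal = 10% → €165.188
Pasta (2 lb) €4.24: grocery items → 3.5% + 1.75% municipal = 5.25% → €0.2226
Bottle of rosé €22.46: beer, wine and spirits → 10% + 2.75% municipal = 12.75% → €2.86365
Unrounded tax sum = €198.57065 → €198.57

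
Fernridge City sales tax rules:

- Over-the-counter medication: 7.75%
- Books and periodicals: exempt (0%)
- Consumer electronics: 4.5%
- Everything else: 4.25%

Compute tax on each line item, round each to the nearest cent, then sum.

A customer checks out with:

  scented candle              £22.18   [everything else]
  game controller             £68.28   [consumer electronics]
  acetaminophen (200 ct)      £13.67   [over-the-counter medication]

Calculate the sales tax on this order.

Scented candle £22.18: everything else → 4.25% → £0.94
Game controller £68.28: consumer electronics → 4.5% → £3.07
Acetaminophen (200 ct) £13.67: over-the-counter medication → 7.75% → £1.06
Total tax = £0.94 + £3.07 + £1.06 = £5.07

£5.07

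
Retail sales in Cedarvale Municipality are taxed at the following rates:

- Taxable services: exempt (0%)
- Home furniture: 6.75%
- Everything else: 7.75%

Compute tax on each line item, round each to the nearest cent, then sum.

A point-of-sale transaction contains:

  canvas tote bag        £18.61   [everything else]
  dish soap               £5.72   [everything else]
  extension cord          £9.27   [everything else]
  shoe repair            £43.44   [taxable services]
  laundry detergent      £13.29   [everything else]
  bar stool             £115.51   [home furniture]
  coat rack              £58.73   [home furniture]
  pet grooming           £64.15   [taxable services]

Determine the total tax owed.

Canvas tote bag £18.61: everything else → 7.75% → £1.44
Dish soap £5.72: everything else → 7.75% → £0.44
Extension cord £9.27: everything else → 7.75% → £0.72
Shoe repair £43.44: taxable services → 0% → £0.00
Laundry detergent £13.29: everything else → 7.75% → £1.03
Bar stool £115.51: home furniture → 6.75% → £7.80
Coat rack £58.73: home furniture → 6.75% → £3.96
Pet grooming £64.15: taxable services → 0% → £0.00
Total tax = £1.44 + £0.44 + £0.72 + £1.03 + £7.80 + £3.96 = £15.39

£15.39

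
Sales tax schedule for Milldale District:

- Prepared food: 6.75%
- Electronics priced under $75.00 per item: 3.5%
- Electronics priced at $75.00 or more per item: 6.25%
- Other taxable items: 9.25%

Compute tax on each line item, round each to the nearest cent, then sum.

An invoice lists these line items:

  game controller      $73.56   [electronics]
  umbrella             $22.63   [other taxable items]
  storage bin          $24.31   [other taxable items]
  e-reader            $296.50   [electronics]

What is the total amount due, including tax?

$442.44

Game controller $73.56: electronics, under $75.00 → 3.5% → $2.57
Umbrella $22.63: other taxable items → 9.25% → $2.09
Storage bin $24.31: other taxable items → 9.25% → $2.25
E-reader $296.50: electronics, $75.00 or more → 6.25% → $18.53
Subtotal = $417.00; tax = $25.44; total due = $442.44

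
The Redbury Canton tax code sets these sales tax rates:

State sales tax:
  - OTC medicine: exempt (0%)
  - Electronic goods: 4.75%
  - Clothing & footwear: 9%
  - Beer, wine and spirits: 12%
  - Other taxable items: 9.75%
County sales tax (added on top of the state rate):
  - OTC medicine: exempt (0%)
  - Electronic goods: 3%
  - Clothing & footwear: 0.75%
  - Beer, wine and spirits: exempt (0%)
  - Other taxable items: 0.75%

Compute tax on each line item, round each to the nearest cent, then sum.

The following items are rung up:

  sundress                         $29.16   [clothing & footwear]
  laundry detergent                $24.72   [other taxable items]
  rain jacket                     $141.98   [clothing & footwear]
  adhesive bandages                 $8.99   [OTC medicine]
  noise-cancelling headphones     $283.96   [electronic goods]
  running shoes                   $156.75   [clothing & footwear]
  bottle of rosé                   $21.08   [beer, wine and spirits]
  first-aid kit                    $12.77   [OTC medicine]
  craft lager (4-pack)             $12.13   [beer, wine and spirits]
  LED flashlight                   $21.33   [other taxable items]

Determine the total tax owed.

$62.80

Sundress $29.16: clothing & footwear → 9% + 0.75% county = 9.75% → $2.84
Laundry detergent $24.72: other taxable items → 9.75% + 0.75% county = 10.5% → $2.60
Rain jacket $141.98: clothing & footwear → 9% + 0.75% county = 9.75% → $13.84
Adhesive bandages $8.99: OTC medicine → 0% + 0% county = 0% → $0.00
Noise-cancelling headphones $283.96: electronic goods → 4.75% + 3% county = 7.75% → $22.01
Running shoes $156.75: clothing & footwear → 9% + 0.75% county = 9.75% → $15.28
Bottle of rosé $21.08: beer, wine and spirits → 12% + 0% county = 12% → $2.53
First-aid kit $12.77: OTC medicine → 0% + 0% county = 0% → $0.00
Craft lager (4-pack) $12.13: beer, wine and spirits → 12% + 0% county = 12% → $1.46
LED flashlight $21.33: other taxable items → 9.75% + 0.75% county = 10.5% → $2.24
Total tax = $2.84 + $2.60 + $13.84 + $22.01 + $15.28 + $2.53 + $1.46 + $2.24 = $62.80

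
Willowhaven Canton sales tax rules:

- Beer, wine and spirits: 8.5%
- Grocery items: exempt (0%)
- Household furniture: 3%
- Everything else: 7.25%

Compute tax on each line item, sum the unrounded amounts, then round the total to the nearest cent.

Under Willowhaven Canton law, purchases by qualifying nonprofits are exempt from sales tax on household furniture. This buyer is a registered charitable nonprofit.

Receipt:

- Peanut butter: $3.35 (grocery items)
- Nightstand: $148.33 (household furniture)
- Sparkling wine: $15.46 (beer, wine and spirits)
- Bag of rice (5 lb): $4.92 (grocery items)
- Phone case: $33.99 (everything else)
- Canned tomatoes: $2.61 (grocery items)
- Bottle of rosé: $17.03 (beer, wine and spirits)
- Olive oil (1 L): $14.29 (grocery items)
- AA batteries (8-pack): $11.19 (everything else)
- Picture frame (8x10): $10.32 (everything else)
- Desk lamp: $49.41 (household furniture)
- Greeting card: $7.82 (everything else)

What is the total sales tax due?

$7.35

Peanut butter $3.35: grocery items → 0% → $0.00
Nightstand $148.33: household furniture, buyer-exempt → 0% → $0.00
Sparkling wine $15.46: beer, wine and spirits → 8.5% → $1.3141
Bag of rice (5 lb) $4.92: grocery items → 0% → $0.00
Phone case $33.99: everything else → 7.25% → $2.464275
Canned tomatoes $2.61: grocery items → 0% → $0.00
Bottle of rosé $17.03: beer, wine and spirits → 8.5% → $1.44755
Olive oil (1 L) $14.29: grocery items → 0% → $0.00
AA batteries (8-pack) $11.19: everything else → 7.25% → $0.811275
Picture frame (8x10) $10.32: everything else → 7.25% → $0.7482
Desk lamp $49.41: household furniture, buyer-exempt → 0% → $0.00
Greeting card $7.82: everything else → 7.25% → $0.56695
Unrounded tax sum = $7.35235 → $7.35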